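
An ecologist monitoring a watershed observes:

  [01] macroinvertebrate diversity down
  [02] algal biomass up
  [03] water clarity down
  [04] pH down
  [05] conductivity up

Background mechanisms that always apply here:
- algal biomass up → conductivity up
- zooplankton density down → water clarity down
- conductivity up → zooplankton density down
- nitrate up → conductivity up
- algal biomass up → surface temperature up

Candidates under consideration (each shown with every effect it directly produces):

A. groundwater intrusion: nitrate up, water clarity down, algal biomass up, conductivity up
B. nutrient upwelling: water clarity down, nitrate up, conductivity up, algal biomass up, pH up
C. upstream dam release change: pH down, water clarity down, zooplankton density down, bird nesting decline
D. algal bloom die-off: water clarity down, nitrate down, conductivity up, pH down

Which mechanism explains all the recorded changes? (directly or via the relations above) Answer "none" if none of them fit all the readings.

Testing each hypothesis:
(A) groundwater intrusion — does not account for macroinvertebrate diversity down, pH down
(B) nutrient upwelling — macroinvertebrate diversity down NO; algal biomass up yes; water clarity down yes; pH down NO; conductivity up yes
(C) upstream dam release change — macroinvertebrate diversity down NO; algal biomass up NO; water clarity down yes; pH down yes; conductivity up NO
(D) algal bloom die-off — does not account for macroinvertebrate diversity down, algal biomass up
No candidate is consistent with all observations.

none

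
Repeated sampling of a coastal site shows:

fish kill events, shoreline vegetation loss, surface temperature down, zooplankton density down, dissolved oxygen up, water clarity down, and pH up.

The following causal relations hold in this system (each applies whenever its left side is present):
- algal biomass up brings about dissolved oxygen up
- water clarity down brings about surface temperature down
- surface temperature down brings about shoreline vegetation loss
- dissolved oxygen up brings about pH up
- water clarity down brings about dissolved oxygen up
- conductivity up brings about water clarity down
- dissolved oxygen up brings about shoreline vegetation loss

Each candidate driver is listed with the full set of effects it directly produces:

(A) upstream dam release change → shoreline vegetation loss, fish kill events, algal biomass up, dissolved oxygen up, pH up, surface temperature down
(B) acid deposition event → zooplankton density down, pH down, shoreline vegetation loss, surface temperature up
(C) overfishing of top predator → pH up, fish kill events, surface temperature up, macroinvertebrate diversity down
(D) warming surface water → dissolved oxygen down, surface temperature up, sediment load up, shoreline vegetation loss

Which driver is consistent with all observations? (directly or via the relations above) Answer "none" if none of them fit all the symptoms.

none

For each candidate, compare predicted effects to what was observed:
(A) upstream dam release change — fish kill events match; shoreline vegetation loss match; surface temperature down match; zooplankton density down miss; dissolved oxygen up match; water clarity down miss; pH up match
(B) acid deposition event — fish kill events miss; shoreline vegetation loss match; surface temperature down miss; zooplankton density down match; dissolved oxygen up miss; water clarity down miss; pH up miss
(C) overfishing of top predator — fails on shoreline vegetation loss, surface temperature down, zooplankton density down, dissolved oxygen up, water clarity down (predicts surface temperature up, not surface temperature down)
(D) warming surface water — fish kill events miss; shoreline vegetation loss match; surface temperature down miss; zooplankton density down miss; dissolved oxygen up miss; water clarity down miss; pH up miss
Every candidate fails on at least one observation.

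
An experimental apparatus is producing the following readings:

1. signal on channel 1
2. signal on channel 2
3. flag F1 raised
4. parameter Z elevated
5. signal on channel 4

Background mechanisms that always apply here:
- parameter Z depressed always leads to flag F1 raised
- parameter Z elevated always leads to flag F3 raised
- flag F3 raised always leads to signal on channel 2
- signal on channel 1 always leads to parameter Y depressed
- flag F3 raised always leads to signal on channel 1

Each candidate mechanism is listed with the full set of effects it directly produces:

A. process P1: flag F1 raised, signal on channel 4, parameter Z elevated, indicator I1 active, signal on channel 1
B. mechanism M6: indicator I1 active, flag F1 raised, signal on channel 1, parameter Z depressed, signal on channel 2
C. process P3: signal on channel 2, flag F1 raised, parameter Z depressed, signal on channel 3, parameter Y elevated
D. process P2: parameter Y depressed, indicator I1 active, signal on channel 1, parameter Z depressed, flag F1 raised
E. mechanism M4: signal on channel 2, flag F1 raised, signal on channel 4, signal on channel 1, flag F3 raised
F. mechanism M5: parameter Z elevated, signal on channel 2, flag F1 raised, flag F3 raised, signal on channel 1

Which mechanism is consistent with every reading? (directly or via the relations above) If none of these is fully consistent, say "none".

A

Checking each candidate against the observations:
(A) process P1 — accounts for every observation (signal on channel 2 by parameter Z elevated → flag F3 raised → signal on channel 2)
(B) mechanism M6 — signal on channel 1 +; signal on channel 2 +; flag F1 raised +; parameter Z elevated -; signal on channel 4 -
(C) process P3 — signal on channel 1 -; signal on channel 2 +; flag F1 raised +; parameter Z elevated -; signal on channel 4 -
(D) process P2 — signal on channel 1 +; signal on channel 2 -; flag F1 raised +; parameter Z elevated -; signal on channel 4 -
(E) mechanism M4 — signal on channel 1 +; signal on channel 2 +; flag F1 raised +; parameter Z elevated -; signal on channel 4 +
(F) mechanism M5 — does not account for signal on channel 4
(A) alone accounts for all the evidence.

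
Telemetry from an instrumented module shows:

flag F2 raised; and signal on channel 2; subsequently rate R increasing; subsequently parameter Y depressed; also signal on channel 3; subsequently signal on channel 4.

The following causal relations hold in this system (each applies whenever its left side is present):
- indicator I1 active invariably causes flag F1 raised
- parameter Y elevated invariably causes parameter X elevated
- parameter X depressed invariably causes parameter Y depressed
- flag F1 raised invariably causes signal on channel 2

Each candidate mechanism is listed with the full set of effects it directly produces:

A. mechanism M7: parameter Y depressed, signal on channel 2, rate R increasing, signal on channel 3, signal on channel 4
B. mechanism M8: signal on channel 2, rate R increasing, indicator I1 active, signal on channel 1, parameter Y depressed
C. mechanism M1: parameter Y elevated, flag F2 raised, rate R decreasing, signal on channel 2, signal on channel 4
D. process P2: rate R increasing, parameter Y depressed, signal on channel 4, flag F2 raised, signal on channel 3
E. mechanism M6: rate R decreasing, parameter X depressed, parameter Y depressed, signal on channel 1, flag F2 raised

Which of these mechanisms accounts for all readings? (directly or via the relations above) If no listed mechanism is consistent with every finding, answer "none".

none

For each candidate, compare predicted effects to what was observed:
(A) mechanism M7 — does not account for flag F2 raised
(B) mechanism M8 — flag F2 raised -; signal on channel 2 +; rate R increasing +; parameter Y depressed +; signal on channel 3 -; signal on channel 4 -
(C) mechanism M1 — fails on rate R increasing, parameter Y depressed, signal on channel 3 (predicts rate R decreasing, not rate R increasing; predicts parameter Y elevated, not parameter Y depressed)
(D) process P2 — flag F2 raised +; signal on channel 2 -; rate R increasing +; parameter Y depressed +; signal on channel 3 +; signal on channel 4 +
(E) mechanism M6 — flag F2 raised +; signal on channel 2 -; rate R increasing -; parameter Y depressed +; signal on channel 3 -; signal on channel 4 -
Every candidate fails on at least one observation.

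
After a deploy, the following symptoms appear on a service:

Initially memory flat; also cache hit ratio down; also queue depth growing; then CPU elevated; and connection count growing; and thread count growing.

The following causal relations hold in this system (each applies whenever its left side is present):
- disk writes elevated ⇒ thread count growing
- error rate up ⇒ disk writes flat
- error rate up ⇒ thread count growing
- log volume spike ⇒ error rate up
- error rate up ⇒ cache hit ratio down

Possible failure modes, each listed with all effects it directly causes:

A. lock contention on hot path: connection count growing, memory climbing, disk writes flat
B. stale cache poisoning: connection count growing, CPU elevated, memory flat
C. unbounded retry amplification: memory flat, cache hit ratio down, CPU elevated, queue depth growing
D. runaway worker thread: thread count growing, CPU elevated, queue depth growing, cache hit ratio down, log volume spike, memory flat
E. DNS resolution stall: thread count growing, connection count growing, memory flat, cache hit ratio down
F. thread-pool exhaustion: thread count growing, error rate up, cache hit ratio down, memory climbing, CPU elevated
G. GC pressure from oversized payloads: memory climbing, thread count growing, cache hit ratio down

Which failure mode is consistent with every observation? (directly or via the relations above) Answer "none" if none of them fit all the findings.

Per-candidate check:
(A) lock contention on hot path — memory flat miss; cache hit ratio down miss; queue depth growing miss; CPU elevated miss; connection count growing match; thread count growing miss
(B) stale cache poisoning — memory flat match; cache hit ratio down miss; queue depth growing miss; CPU elevated match; connection count growing match; thread count growing miss
(C) unbounded retry amplification — memory flat match; cache hit ratio down match; queue depth growing match; CPU elevated match; connection count growing miss; thread count growing miss
(D) runaway worker thread — does not account for connection count growing
(E) DNS resolution stall — does not account for queue depth growing, CPU elevated
(F) thread-pool exhaustion — memory flat miss; cache hit ratio down match; queue depth growing miss; CPU elevated match; connection count growing miss; thread count growing match
(G) GC pressure from oversized payloads — memory flat miss; cache hit ratio down match; queue depth growing miss; CPU elevated miss; connection count growing miss; thread count growing match
Every candidate fails on at least one observation.

none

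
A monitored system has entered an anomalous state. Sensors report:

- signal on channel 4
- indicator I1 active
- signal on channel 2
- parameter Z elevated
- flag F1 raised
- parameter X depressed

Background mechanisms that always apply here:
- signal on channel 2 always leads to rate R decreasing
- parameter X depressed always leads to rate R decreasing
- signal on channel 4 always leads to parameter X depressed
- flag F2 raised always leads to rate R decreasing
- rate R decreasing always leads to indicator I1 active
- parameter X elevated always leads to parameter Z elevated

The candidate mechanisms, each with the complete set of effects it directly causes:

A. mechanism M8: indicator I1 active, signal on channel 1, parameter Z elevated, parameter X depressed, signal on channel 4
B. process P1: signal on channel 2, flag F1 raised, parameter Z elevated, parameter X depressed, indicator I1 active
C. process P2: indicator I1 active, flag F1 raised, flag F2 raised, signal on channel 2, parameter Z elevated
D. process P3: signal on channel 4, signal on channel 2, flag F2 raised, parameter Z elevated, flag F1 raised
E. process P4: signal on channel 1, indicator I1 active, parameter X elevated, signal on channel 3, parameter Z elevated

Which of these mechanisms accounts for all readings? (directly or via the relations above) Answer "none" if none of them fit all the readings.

D

Checking each candidate against the observations:
(A) mechanism M8 — does not account for signal on channel 2, flag F1 raised
(B) process P1 — signal on channel 4 -; indicator I1 active +; signal on channel 2 +; parameter Z elevated +; flag F1 raised +; parameter X depressed +
(C) process P2 — signal on channel 4 -; indicator I1 active +; signal on channel 2 +; parameter Z elevated +; flag F1 raised +; parameter X depressed -
(D) process P3 — accounts for every observation (indicator I1 active by flag F2 raised → rate R decreasing → indicator I1 active)
(E) process P4 — fails on signal on channel 4, signal on channel 2, flag F1 raised, parameter X depressed (predicts parameter X elevated, not parameter X depressed)
Only (D) is consistent with every observation.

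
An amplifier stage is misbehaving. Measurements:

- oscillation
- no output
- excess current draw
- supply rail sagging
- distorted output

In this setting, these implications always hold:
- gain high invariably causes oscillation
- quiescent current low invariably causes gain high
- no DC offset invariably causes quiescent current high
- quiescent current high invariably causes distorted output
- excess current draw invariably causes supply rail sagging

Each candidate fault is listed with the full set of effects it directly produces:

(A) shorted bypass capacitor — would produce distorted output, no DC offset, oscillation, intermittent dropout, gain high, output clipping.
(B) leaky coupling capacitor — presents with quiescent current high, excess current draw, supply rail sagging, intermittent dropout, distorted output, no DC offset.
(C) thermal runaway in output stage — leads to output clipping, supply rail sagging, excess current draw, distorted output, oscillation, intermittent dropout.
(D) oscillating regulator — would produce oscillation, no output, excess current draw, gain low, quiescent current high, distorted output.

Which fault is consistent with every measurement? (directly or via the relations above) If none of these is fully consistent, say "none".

Checking each candidate against the observations:
(A) shorted bypass capacitor — oscillation yes; no output NO; excess current draw NO; supply rail sagging NO; distorted output yes
(B) leaky coupling capacitor — oscillation NO; no output NO; excess current draw yes; supply rail sagging yes; distorted output yes
(C) thermal runaway in output stage — does not account for no output
(D) oscillating regulator — oscillation yes; no output yes; excess current draw yes; supply rail sagging yes (via excess current draw → supply rail sagging); distorted output yes
(D) alone accounts for all the evidence.

D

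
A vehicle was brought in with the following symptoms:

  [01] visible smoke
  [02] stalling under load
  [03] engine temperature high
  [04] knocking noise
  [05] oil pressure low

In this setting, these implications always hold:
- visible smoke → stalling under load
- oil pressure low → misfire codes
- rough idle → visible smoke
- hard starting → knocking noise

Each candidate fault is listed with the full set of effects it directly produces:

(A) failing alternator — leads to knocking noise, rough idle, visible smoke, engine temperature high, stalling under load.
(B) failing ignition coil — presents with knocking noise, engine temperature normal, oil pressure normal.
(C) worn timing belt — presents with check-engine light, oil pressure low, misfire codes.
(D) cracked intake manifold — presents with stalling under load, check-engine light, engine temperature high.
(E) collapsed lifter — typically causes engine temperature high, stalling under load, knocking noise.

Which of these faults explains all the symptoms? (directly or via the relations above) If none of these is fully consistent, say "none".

none

Per-candidate check:
(A) failing alternator — visible smoke match; stalling under load match; engine temperature high match; knocking noise match; oil pressure low miss
(B) failing ignition coil — visible smoke miss; stalling under load miss; engine temperature high miss; knocking noise match; oil pressure low miss
(C) worn timing belt — visible smoke miss; stalling under load miss; engine temperature high miss; knocking noise miss; oil pressure low match
(D) cracked intake manifold — does not account for visible smoke, knocking noise, oil pressure low
(E) collapsed lifter — does not account for visible smoke, oil pressure low
No candidate is consistent with all observations.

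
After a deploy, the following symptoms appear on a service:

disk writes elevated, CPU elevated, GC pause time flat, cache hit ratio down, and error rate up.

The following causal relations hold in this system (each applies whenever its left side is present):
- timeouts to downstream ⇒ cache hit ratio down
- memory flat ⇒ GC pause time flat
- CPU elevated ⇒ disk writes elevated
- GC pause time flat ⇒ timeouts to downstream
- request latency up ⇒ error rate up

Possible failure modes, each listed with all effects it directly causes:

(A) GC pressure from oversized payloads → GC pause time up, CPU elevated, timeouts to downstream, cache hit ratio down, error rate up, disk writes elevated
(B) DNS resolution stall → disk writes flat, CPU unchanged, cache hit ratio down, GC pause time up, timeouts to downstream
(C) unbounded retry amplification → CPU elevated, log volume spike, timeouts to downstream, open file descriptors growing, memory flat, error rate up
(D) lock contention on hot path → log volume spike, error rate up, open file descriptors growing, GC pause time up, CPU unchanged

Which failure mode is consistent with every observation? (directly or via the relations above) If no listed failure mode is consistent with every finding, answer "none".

Testing each hypothesis:
(A) GC pressure from oversized payloads — disk writes elevated +; CPU elevated +; GC pause time flat -; cache hit ratio down +; error rate up +
(B) DNS resolution stall — fails on disk writes elevated, CPU elevated, GC pause time flat, error rate up (predicts disk writes flat, not disk writes elevated; predicts CPU unchanged, not CPU elevated; predicts GC pause time up, not GC pause time flat)
(C) unbounded retry amplification — disk writes elevated + (through CPU elevated → disk writes elevated); CPU elevated +; GC pause time flat + (through memory flat → GC pause time flat); cache hit ratio down + (through timeouts to downstream → cache hit ratio down); error rate up +
(D) lock contention on hot path — disk writes elevated -; CPU elevated -; GC pause time flat -; cache hit ratio down -; error rate up +
(C) alone accounts for all the evidence.

C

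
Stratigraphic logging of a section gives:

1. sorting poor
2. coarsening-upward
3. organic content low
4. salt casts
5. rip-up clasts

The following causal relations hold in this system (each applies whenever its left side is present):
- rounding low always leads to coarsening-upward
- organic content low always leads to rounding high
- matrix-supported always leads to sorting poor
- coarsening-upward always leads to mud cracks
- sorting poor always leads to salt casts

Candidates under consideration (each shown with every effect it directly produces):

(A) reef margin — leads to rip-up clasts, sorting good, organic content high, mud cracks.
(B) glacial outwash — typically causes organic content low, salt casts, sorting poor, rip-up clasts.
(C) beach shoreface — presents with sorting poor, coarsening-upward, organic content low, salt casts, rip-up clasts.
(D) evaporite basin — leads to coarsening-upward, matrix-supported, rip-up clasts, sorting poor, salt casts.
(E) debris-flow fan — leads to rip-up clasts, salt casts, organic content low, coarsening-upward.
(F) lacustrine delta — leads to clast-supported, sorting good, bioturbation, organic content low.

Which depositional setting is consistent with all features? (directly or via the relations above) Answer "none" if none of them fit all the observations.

For each candidate, compare predicted effects to what was observed:
(A) reef margin — sorting poor NO; coarsening-upward NO; organic content low NO; salt casts NO; rip-up clasts yes
(B) glacial outwash — does not account for coarsening-upward
(C) beach shoreface — sorting poor yes; coarsening-upward yes; organic content low yes; salt casts yes; rip-up clasts yes
(D) evaporite basin — sorting poor yes; coarsening-upward yes; organic content low NO; salt casts yes; rip-up clasts yes
(E) debris-flow fan — sorting poor NO; coarsening-upward yes; organic content low yes; salt casts yes; rip-up clasts yes
(F) lacustrine delta — fails on sorting poor, coarsening-upward, salt casts, rip-up clasts (predicts sorting good, not sorting poor)
(C) is the only candidate with no mismatches.

C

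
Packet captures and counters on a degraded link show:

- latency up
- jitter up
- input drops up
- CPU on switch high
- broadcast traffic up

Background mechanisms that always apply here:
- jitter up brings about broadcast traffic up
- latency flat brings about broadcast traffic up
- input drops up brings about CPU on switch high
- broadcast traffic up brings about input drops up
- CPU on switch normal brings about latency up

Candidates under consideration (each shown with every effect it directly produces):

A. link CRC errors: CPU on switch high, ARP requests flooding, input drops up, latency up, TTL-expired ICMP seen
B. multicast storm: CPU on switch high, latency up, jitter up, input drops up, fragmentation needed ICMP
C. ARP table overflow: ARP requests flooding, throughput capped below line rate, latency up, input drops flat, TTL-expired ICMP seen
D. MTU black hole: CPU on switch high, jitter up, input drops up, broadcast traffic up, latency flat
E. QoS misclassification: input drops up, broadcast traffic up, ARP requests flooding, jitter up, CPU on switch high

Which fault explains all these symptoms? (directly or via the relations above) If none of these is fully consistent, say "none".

B

For each candidate, compare predicted effects to what was observed:
(A) link CRC errors — latency up yes; jitter up NO; input drops up yes; CPU on switch high yes; broadcast traffic up NO
(B) multicast storm — latency up yes; jitter up yes; input drops up yes; CPU on switch high yes; broadcast traffic up yes (through jitter up → broadcast traffic up)
(C) ARP table overflow — fails on jitter up, input drops up, CPU on switch high, broadcast traffic up (predicts input drops flat, not input drops up)
(D) MTU black hole — latency up NO; jitter up yes; input drops up yes; CPU on switch high yes; broadcast traffic up yes
(E) QoS misclassification — latency up NO; jitter up yes; input drops up yes; CPU on switch high yes; broadcast traffic up yes
Only (B) is consistent with every observation.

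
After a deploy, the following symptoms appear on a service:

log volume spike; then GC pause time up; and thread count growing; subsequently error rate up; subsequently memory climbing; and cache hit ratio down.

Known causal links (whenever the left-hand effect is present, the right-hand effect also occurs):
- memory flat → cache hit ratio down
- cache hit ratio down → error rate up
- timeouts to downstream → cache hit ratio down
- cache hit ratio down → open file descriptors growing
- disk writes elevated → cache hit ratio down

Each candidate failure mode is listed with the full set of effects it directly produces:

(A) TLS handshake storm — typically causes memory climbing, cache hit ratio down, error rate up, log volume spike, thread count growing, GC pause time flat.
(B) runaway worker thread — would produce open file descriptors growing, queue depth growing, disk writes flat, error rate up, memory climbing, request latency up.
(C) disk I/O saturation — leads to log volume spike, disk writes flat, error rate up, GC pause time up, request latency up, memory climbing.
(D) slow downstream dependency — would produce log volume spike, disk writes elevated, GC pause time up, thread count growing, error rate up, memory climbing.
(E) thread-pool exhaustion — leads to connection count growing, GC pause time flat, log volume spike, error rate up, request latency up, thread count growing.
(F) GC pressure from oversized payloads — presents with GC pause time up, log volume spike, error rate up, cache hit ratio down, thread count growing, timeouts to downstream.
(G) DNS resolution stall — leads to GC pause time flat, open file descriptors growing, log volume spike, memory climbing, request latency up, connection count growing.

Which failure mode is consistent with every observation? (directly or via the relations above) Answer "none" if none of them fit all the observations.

Per-candidate check:
(A) TLS handshake storm — fails on GC pause time up (predicts GC pause time flat, not GC pause time up)
(B) runaway worker thread — does not account for log volume spike, GC pause time up, thread count growing, cache hit ratio down
(C) disk I/O saturation — log volume spike match; GC pause time up match; thread count growing miss; error rate up match; memory climbing match; cache hit ratio down miss
(D) slow downstream dependency — log volume spike match; GC pause time up match; thread count growing match; error rate up match; memory climbing match; cache hit ratio down match (by disk writes elevated → cache hit ratio down)
(E) thread-pool exhaustion — log volume spike match; GC pause time up miss; thread count growing match; error rate up match; memory climbing miss; cache hit ratio down miss
(F) GC pressure from oversized payloads — log volume spike match; GC pause time up match; thread count growing match; error rate up match; memory climbing miss; cache hit ratio down match
(G) DNS resolution stall — log volume spike match; GC pause time up miss; thread count growing miss; error rate up miss; memory climbing match; cache hit ratio down miss
Only (D) is consistent with every observation.

D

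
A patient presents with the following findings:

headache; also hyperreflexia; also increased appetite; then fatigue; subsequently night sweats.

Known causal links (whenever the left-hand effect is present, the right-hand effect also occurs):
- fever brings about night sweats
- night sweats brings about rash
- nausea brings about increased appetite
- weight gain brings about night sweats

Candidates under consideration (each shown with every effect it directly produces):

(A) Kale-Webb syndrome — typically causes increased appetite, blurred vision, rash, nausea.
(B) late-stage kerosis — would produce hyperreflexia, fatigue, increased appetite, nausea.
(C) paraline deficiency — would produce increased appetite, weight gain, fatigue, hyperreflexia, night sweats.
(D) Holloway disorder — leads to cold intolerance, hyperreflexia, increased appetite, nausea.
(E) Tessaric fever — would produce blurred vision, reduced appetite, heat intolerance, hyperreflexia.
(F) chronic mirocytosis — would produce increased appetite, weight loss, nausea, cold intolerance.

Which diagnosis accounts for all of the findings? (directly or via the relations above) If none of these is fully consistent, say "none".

Checking each candidate against the observations:
(A) Kale-Webb syndrome — headache -; hyperreflexia -; increased appetite +; fatigue -; night sweats -
(B) late-stage kerosis — does not account for headache, night sweats
(C) paraline deficiency — headache -; hyperreflexia +; increased appetite +; fatigue +; night sweats +
(D) Holloway disorder — headache -; hyperreflexia +; increased appetite +; fatigue -; night sweats -
(E) Tessaric fever — fails on headache, increased appetite, fatigue, night sweats (predicts reduced appetite, not increased appetite)
(F) chronic mirocytosis — headache -; hyperreflexia -; increased appetite +; fatigue -; night sweats -
Every candidate fails on at least one observation.

none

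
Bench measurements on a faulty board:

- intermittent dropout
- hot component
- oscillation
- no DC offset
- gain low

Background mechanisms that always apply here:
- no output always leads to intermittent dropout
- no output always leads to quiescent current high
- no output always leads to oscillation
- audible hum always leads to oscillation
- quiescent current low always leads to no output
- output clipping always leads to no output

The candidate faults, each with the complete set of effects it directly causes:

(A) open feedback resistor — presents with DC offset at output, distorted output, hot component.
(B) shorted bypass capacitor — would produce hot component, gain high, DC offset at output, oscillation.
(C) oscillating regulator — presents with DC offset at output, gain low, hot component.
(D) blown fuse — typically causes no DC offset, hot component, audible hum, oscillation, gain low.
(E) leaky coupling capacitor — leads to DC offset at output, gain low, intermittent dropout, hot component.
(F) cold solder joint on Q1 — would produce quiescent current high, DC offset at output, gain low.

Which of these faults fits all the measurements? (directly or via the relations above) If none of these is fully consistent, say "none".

none

Checking each candidate against the observations:
(A) open feedback resistor — intermittent dropout NO; hot component yes; oscillation NO; no DC offset NO; gain low NO
(B) shorted bypass capacitor — intermittent dropout NO; hot component yes; oscillation yes; no DC offset NO; gain low NO
(C) oscillating regulator — intermittent dropout NO; hot component yes; oscillation NO; no DC offset NO; gain low yes
(D) blown fuse — intermittent dropout NO; hot component yes; oscillation yes; no DC offset yes; gain low yes
(E) leaky coupling capacitor — intermittent dropout yes; hot component yes; oscillation NO; no DC offset NO; gain low yes
(F) cold solder joint on Q1 — intermittent dropout NO; hot component NO; oscillation NO; no DC offset NO; gain low yes
No candidate is consistent with all observations.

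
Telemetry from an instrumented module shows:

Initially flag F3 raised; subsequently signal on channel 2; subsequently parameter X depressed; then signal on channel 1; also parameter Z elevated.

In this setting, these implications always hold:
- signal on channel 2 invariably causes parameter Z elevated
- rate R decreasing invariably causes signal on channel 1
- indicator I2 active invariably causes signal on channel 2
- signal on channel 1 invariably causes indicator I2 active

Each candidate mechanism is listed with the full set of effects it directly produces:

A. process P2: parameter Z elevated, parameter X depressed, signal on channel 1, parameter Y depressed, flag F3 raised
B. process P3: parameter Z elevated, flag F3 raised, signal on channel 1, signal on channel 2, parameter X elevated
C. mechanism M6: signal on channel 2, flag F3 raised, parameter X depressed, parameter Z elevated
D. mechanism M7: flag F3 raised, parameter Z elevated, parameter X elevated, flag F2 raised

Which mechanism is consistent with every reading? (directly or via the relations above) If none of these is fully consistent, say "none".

A

Per-candidate check:
(A) process P2 — flag F3 raised yes; signal on channel 2 yes (through signal on channel 1 → indicator I2 active → signal on channel 2); parameter X depressed yes; signal on channel 1 yes; parameter Z elevated yes
(B) process P3 — flag F3 raised yes; signal on channel 2 yes; parameter X depressed NO; signal on channel 1 yes; parameter Z elevated yes
(C) mechanism M6 — flag F3 raised yes; signal on channel 2 yes; parameter X depressed yes; signal on channel 1 NO; parameter Z elevated yes
(D) mechanism M7 — flag F3 raised yes; signal on channel 2 NO; parameter X depressed NO; signal on channel 1 NO; parameter Z elevated yes
(A) is the only candidate with no mismatches.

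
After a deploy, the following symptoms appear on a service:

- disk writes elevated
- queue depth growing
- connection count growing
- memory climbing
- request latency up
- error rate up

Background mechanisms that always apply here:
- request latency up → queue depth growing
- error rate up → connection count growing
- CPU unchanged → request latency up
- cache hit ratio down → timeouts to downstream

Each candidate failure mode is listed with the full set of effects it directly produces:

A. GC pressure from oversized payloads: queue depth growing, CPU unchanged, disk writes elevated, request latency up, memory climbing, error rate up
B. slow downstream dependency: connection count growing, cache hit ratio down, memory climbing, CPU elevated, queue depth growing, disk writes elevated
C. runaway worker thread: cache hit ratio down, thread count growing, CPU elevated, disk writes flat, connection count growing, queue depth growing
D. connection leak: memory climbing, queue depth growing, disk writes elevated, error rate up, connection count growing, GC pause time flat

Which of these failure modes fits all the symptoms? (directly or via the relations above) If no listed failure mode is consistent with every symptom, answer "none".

A

Per-candidate check:
(A) GC pressure from oversized payloads — accounts for every observation (connection count growing by error rate up → connection count growing)
(B) slow downstream dependency — does not account for request latency up, error rate up
(C) runaway worker thread — fails on disk writes elevated, memory climbing, request latency up, error rate up (predicts disk writes flat, not disk writes elevated)
(D) connection leak — disk writes elevated ✓; queue depth growing ✓; connection count growing ✓; memory climbing ✓; request latency up ✗; error rate up ✓
(A) is the only candidate with no mismatches.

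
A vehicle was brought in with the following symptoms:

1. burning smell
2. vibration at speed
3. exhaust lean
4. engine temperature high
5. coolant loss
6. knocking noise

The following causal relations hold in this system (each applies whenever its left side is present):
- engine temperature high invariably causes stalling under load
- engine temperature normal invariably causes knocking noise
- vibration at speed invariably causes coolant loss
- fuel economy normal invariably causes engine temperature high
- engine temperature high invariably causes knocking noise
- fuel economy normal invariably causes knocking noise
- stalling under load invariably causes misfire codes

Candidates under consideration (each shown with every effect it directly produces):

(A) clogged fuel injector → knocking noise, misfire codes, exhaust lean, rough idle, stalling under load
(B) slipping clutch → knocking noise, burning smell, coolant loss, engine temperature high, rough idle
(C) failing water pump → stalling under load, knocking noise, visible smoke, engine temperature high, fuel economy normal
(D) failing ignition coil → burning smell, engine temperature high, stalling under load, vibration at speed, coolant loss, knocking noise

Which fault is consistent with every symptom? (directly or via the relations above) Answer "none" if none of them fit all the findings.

none

Checking each candidate against the observations:
(A) clogged fuel injector — burning smell NO; vibration at speed NO; exhaust lean yes; engine temperature high NO; coolant loss NO; knocking noise yes
(B) slipping clutch — burning smell yes; vibration at speed NO; exhaust lean NO; engine temperature high yes; coolant loss yes; knocking noise yes
(C) failing water pump — burning smell NO; vibration at speed NO; exhaust lean NO; engine temperature high yes; coolant loss NO; knocking noise yes
(D) failing ignition coil — does not account for exhaust lean
No candidate is consistent with all observations.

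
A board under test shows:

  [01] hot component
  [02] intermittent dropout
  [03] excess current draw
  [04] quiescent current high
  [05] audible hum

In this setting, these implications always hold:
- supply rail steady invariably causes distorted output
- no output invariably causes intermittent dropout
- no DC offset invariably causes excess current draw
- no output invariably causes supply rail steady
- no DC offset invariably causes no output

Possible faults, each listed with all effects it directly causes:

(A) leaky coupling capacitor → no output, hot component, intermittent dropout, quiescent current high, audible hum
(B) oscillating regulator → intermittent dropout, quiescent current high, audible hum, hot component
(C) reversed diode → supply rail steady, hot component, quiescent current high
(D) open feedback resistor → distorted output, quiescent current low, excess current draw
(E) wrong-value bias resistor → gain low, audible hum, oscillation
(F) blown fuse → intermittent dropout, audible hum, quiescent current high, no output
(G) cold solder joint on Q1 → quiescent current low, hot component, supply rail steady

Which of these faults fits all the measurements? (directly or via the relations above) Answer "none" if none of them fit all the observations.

none

Checking each candidate against the observations:
(A) leaky coupling capacitor — hot component ✓; intermittent dropout ✓; excess current draw ✗; quiescent current high ✓; audible hum ✓
(B) oscillating regulator — hot component ✓; intermittent dropout ✓; excess current draw ✗; quiescent current high ✓; audible hum ✓
(C) reversed diode — does not account for intermittent dropout, excess current draw, audible hum
(D) open feedback resistor — fails on hot component, intermittent dropout, quiescent current high, audible hum (predicts quiescent current low, not quiescent current high)
(E) wrong-value bias resistor — hot component ✗; intermittent dropout ✗; excess current draw ✗; quiescent current high ✗; audible hum ✓
(F) blown fuse — does not account for hot component, excess current draw
(G) cold solder joint on Q1 — hot component ✓; intermittent dropout ✗; excess current draw ✗; quiescent current high ✗; audible hum ✗
Every candidate fails on at least one observation.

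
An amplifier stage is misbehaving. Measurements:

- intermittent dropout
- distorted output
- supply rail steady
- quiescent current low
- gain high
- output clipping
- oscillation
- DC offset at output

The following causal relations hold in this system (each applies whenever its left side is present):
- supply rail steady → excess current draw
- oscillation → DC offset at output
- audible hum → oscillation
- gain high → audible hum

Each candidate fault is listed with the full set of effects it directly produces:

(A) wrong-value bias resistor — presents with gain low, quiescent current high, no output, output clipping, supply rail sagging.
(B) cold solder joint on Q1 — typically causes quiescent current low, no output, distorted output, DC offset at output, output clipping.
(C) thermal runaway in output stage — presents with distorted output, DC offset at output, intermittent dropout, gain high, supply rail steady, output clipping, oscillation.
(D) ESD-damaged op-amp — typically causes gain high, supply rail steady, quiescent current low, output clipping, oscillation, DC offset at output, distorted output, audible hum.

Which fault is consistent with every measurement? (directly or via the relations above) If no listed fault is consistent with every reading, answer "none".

none

Checking each candidate against the observations:
(A) wrong-value bias resistor — intermittent dropout NO; distorted output NO; supply rail steady NO; quiescent current low NO; gain high NO; output clipping yes; oscillation NO; DC offset at output NO
(B) cold solder joint on Q1 — intermittent dropout NO; distorted output yes; supply rail steady NO; quiescent current low yes; gain high NO; output clipping yes; oscillation NO; DC offset at output yes
(C) thermal runaway in output stage — intermittent dropout yes; distorted output yes; supply rail steady yes; quiescent current low NO; gain high yes; output clipping yes; oscillation yes; DC offset at output yes
(D) ESD-damaged op-amp — does not account for intermittent dropout
No candidate is consistent with all observations.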